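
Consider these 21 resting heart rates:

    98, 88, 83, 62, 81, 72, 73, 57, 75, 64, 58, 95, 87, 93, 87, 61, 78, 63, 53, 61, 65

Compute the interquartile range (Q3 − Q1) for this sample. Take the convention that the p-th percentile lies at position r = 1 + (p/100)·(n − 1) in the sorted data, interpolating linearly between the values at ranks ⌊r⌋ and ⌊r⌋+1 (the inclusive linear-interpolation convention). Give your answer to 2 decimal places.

25.00

Sorted: 53, 57, 58, 61, 61, 62, 63, 64, 65, 72, 73, 75, 78, 81, 83, 87, 87, 88, 93, 95, 98.
n = 21.
P25: r = 6 (integer) → 62.
P75: r = 16 (integer) → 87.
Difference: 87 − 62 = 25.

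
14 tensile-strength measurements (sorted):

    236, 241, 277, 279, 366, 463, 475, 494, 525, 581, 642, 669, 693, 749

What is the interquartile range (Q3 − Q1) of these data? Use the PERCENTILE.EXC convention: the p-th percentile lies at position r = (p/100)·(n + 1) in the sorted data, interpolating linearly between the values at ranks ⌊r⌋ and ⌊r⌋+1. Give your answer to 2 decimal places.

n = 14.
P25: r = 3.75; ranks 3–4 are 277, 279; interpolating gives 278.5.
P75: r = 11.25; ranks 11–12 are 642, 669; interpolating gives 648.75.
Difference: 648.75 − 278.5 = 370.25.

370.25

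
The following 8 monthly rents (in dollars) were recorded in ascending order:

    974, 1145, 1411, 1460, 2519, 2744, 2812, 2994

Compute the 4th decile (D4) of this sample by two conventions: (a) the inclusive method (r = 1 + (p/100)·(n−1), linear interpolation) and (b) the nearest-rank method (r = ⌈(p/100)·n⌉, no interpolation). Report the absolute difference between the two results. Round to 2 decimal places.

9.80

n = 8.
(a) r = 3.8; between ranks 3 (1411) and 4 (1460): 1450.2.
(b) the nearest-rank method: rank 4 → 1460.
|1450.2 − 1460| = 9.8.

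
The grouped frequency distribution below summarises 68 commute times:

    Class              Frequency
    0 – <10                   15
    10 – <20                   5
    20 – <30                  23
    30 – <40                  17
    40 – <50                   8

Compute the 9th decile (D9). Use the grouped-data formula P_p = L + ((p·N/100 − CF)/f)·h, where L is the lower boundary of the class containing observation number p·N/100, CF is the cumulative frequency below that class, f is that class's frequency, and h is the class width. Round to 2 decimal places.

N = 68; target position k = 90/100 · 68 = 61.2.
Cumulative frequencies: 15, 20, 43, 60, 68.
Observation 61.2 falls in the class 40 – <50.
L = 40, CF = 60, f = 8, h = 10.
P90 = 40 + ((61.2 − 60)/8)·10 = 40 + 1.5 = 41.5.

41.50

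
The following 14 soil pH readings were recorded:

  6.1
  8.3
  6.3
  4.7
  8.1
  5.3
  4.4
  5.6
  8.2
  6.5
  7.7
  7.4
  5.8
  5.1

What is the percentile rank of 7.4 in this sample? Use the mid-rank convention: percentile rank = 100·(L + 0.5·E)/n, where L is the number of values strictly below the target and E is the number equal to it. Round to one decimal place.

67.9

Sorted: 4.4, 4.7, 5.1, 5.3, 5.6, 5.8, 6.1, 6.3, 6.5, 7.4, 7.7, 8.1, 8.2, 8.3.
Count below 7.4: L = 9; count equal: E = 1; n = 14.
Percentile rank = 100·(9 + 0.5·1)/14 = 100·9.5/14 = 67.86.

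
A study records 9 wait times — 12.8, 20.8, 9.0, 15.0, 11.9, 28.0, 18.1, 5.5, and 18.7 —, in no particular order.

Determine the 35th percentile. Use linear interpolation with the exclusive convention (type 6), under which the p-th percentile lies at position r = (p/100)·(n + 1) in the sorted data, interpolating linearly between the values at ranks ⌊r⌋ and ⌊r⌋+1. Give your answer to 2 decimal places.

12.35

Sorted: 5.5, 9.0, 11.9, 12.8, 15.0, 18.1, 18.7, 20.8, 28.0.
n = 9.
r = (35/100)·(9 + 1) = 3.5.
Rank 3 is 11.9 and rank 4 is 12.8.
Interpolate: 11.9 + 0.5·(12.8 − 11.9) = 11.9 + 0.5·0.9 = 12.35.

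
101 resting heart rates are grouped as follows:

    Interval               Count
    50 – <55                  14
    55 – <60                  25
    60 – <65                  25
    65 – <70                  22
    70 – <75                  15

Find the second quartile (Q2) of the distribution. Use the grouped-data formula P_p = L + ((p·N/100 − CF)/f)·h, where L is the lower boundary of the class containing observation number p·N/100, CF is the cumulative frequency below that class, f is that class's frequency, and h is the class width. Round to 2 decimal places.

62.30

N = 101; target position k = 50/100 · 101 = 50.5.
Cumulative frequencies: 14, 39, 64, 86, 101.
Observation 50.5 falls in the class 60 – <65.
L = 60, CF = 39, f = 25, h = 5.
P50 = 60 + ((50.5 − 39)/25)·5 = 60 + 2.3 = 62.3.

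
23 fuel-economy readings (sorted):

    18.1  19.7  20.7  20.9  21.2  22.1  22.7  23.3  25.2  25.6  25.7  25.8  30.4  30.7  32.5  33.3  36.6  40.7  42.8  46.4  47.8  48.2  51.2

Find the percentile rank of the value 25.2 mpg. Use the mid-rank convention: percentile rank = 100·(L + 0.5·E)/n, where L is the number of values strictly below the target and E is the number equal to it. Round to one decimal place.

37.0

Count below 25.2: L = 8; count equal: E = 1; n = 23.
Percentile rank = 100·(8 + 0.5·1)/23 = 100·8.5/23 = 36.96.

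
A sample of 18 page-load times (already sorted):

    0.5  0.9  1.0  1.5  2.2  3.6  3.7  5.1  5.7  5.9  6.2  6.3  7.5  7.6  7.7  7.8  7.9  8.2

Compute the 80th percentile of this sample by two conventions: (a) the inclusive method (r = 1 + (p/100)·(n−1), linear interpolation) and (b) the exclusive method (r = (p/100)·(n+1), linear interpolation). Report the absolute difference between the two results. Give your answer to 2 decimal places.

0.06

n = 18.
(a) r = 14.6; between ranks 14 (7.6) and 15 (7.7): 7.66.
(b) r = 15.2; between ranks 15 (7.7) and 16 (7.8): 7.72.
|7.66 − 7.72| = 0.06.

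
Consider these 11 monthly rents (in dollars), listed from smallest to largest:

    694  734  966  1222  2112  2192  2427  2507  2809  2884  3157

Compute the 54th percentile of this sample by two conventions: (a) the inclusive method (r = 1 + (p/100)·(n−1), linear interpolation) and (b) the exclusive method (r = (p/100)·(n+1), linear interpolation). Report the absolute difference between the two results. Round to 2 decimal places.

n = 11.
(a) r = 6.4; between ranks 6 (2192) and 7 (2427): 2286.
(b) r = 6.48; between ranks 6 (2192) and 7 (2427): 2304.8.
|2286 − 2304.8| = 18.8.

18.80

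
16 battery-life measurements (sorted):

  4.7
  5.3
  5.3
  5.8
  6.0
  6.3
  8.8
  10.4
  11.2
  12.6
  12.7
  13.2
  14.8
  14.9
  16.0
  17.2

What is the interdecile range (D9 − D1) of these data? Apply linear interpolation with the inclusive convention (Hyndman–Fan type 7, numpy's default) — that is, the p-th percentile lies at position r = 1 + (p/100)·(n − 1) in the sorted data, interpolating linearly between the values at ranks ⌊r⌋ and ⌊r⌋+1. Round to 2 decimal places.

n = 16.
P10: r = 2.5; ranks 2–3 are 5.3, 5.3; interpolating gives 5.3.
P90: r = 14.5; ranks 14–15 are 14.9, 16.0; interpolating gives 15.45.
Difference: 15.45 − 5.3 = 10.15.

10.15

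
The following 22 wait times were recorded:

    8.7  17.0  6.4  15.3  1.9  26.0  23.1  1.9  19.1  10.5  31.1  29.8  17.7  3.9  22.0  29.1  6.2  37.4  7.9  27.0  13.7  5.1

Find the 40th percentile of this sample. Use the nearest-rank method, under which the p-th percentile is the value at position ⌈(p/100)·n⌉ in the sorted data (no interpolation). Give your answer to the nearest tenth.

Sorted: 1.9, 1.9, 3.9, 5.1, 6.2, 6.4, 7.9, 8.7, 10.5, 13.7, 15.3, 17.0, 17.7, 19.1, 22.0, 23.1, 26.0, 27.0, 29.1, 29.8, 31.1, 37.4.
n = 22.
Position = ⌈40/100 · 22⌉ = ⌈8.8⌉ = 9.
The value at rank 9 is 10.5.

10.5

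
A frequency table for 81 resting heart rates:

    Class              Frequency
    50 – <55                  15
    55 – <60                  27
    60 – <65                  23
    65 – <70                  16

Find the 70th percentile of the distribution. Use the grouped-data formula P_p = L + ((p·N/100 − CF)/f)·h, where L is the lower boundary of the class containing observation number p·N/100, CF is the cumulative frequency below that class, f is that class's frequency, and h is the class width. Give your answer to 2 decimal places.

63.20

N = 81; target position k = 70/100 · 81 = 56.7.
Cumulative frequencies: 15, 42, 65, 81.
Observation 56.7 falls in the class 60 – <65.
L = 60, CF = 42, f = 23, h = 5.
P70 = 60 + ((56.7 − 42)/23)·5 = 60 + 3.19565 = 63.1957.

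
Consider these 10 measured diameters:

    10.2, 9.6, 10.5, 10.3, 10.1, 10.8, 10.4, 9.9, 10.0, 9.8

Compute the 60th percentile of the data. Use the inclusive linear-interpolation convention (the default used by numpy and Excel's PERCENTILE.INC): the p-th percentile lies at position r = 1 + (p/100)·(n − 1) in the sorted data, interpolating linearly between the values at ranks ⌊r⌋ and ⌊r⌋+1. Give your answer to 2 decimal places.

10.24

Sorted: 9.6, 9.8, 9.9, 10.0, 10.1, 10.2, 10.3, 10.4, 10.5, 10.8.
n = 10.
r = 1 + (60/100)·(10 − 1) = 1 + 5.4 = 6.4.
Rank 6 is 10.2 and rank 7 is 10.3.
Interpolate: 10.2 + 0.4·(10.3 − 10.2) = 10.2 + 0.4·0.1 = 10.24.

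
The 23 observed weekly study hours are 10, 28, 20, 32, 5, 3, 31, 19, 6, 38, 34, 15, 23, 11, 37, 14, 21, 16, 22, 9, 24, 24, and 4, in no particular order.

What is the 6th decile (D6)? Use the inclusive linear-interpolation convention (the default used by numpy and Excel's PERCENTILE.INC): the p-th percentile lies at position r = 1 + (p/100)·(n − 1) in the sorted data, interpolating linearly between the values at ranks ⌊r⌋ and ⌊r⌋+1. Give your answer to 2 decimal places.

Sorted: 3, 4, 5, 6, 9, 10, 11, 14, 15, 16, 19, 20, 21, 22, 23, 24, 24, 28, 31, 32, 34, 37, 38.
n = 23.
r = 1 + (60/100)·(23 − 1) = 1 + 13.2 = 14.2.
Rank 14 is 22 and rank 15 is 23.
Interpolate: 22 + 0.2·(23 − 22) = 22 + 0.2·1 = 22.2.

22.20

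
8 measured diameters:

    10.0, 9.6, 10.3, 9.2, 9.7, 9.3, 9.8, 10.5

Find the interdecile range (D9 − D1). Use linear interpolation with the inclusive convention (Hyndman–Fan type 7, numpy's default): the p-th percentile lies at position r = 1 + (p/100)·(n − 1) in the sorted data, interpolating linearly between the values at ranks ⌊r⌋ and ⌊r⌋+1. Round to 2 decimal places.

Sorted: 9.2, 9.3, 9.6, 9.7, 9.8, 10.0, 10.3, 10.5.
n = 8.
P10: r = 1.7; ranks 1–2 are 9.2, 9.3; interpolating gives 9.27.
P90: r = 7.3; ranks 7–8 are 10.3, 10.5; interpolating gives 10.36.
Difference: 10.36 − 9.27 = 1.09.

1.09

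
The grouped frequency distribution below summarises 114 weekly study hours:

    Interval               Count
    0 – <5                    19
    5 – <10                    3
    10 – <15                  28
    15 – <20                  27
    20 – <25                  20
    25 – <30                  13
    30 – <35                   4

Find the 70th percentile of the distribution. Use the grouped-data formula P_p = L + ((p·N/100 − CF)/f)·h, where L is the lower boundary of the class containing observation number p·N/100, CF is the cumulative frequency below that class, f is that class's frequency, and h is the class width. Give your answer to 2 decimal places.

20.70

N = 114; target position k = 70/100 · 114 = 79.8.
Cumulative frequencies: 19, 22, 50, 77, 97, 110, 114.
Observation 79.8 falls in the class 20 – <25.
L = 20, CF = 77, f = 20, h = 5.
P70 = 20 + ((79.8 − 77)/20)·5 = 20 + 0.7 = 20.7.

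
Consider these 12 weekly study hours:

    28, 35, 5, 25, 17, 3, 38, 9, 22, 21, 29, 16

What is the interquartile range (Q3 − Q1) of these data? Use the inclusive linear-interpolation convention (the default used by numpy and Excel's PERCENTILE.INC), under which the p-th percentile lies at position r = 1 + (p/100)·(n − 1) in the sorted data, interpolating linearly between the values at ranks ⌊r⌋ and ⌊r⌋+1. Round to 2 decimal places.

14.00

Sorted: 3, 5, 9, 16, 17, 21, 22, 25, 28, 29, 35, 38.
n = 12.
P25: r = 3.75; ranks 3–4 are 9, 16; interpolating gives 14.25.
P75: r = 9.25; ranks 9–10 are 28, 29; interpolating gives 28.25.
Difference: 28.25 − 14.25 = 14.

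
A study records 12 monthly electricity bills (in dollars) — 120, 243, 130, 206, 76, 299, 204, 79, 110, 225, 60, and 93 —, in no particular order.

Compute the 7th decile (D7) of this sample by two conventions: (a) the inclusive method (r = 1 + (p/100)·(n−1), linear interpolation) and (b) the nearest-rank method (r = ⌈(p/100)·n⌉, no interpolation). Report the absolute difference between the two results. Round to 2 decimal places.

Sorted: 60, 76, 79, 93, 110, 120, 130, 204, 206, 225, 243, 299.
n = 12.
(a) r = 8.7; between ranks 8 (204) and 9 (206): 205.4.
(b) the nearest-rank method: rank 9 → 206.
|205.4 − 206| = 0.6.

0.60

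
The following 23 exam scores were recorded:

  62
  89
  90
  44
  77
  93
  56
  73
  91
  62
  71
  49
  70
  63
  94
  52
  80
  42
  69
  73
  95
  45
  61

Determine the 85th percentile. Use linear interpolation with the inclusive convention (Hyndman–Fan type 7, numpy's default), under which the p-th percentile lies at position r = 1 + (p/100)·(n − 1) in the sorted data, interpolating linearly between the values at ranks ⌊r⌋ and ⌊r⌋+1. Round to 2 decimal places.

90.70

Sorted: 42, 44, 45, 49, 52, 56, 61, 62, 62, 63, 69, 70, 71, 73, 73, 77, 80, 89, 90, 91, 93, 94, 95.
n = 23.
r = 1 + (85/100)·(23 − 1) = 1 + 18.7 = 19.7.
Rank 19 is 90 and rank 20 is 91.
Interpolate: 90 + 0.7·(91 − 90) = 90 + 0.7·1 = 90.7.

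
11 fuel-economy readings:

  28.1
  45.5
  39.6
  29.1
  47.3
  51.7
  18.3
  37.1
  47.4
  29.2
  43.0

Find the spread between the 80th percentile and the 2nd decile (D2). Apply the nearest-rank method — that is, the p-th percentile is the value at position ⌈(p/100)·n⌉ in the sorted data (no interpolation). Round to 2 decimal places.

18.20

Sorted: 18.3, 28.1, 29.1, 29.2, 37.1, 39.6, 43.0, 45.5, 47.3, 47.4, 51.7.
n = 11.
P20: rank ⌈20/100·11⌉ = 3 → 29.1.
P80: rank ⌈80/100·11⌉ = 9 → 47.3.
Difference: 47.3 − 29.1 = 18.2.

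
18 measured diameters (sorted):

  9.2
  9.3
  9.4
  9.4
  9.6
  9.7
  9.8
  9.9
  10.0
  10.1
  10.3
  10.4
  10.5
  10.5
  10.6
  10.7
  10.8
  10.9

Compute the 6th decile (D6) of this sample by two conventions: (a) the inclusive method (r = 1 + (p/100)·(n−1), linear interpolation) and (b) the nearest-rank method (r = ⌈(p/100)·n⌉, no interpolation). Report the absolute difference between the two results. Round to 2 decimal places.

0.02

n = 18.
(a) r = 11.2; between ranks 11 (10.3) and 12 (10.4): 10.32.
(b) the nearest-rank method: rank 11 → 10.3.
|10.32 − 10.3| = 0.02.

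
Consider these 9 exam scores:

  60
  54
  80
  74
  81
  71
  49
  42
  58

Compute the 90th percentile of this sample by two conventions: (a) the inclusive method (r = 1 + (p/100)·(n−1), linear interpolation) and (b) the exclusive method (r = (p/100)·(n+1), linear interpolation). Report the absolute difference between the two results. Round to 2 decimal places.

0.80

Sorted: 42, 49, 54, 58, 60, 71, 74, 80, 81.
n = 9.
(a) r = 8.2; between ranks 8 (80) and 9 (81): 80.2.
(b) r = 9 → value at rank 9 = 81.
|80.2 − 81| = 0.8.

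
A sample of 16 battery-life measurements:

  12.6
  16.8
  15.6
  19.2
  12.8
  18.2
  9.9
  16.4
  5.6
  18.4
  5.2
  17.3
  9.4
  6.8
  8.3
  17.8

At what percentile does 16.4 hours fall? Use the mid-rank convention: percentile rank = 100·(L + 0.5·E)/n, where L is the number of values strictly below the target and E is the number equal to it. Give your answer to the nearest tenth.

59.4

Sorted: 5.2, 5.6, 6.8, 8.3, 9.4, 9.9, 12.6, 12.8, 15.6, 16.4, 16.8, 17.3, 17.8, 18.2, 18.4, 19.2.
Count below 16.4: L = 9; count equal: E = 1; n = 16.
Percentile rank = 100·(9 + 0.5·1)/16 = 100·9.5/16 = 59.38.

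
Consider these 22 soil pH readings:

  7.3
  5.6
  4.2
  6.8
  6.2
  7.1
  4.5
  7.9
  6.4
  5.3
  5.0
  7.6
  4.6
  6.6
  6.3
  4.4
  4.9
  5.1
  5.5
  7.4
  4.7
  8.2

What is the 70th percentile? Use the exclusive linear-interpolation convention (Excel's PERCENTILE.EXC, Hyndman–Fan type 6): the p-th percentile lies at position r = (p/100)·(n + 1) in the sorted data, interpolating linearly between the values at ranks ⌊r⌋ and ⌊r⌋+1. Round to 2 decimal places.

Sorted: 4.2, 4.4, 4.5, 4.6, 4.7, 4.9, 5.0, 5.1, 5.3, 5.5, 5.6, 6.2, 6.3, 6.4, 6.6, 6.8, 7.1, 7.3, 7.4, 7.6, 7.9, 8.2.
n = 22.
r = (70/100)·(22 + 1) = 16.1.
Rank 16 is 6.8 and rank 17 is 7.1.
Interpolate: 6.8 + 0.1·(7.1 − 6.8) = 6.8 + 0.1·0.3 = 6.83.

6.83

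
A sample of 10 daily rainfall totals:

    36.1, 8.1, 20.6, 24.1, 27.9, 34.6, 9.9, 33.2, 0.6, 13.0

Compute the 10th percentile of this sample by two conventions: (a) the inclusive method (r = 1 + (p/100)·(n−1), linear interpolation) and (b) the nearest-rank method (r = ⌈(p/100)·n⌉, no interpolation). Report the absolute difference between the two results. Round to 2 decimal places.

6.75

Sorted: 0.6, 8.1, 9.9, 13.0, 20.6, 24.1, 27.9, 33.2, 34.6, 36.1.
n = 10.
(a) r = 1.9; between ranks 1 (0.6) and 2 (8.1): 7.35.
(b) the nearest-rank method: rank 1 → 0.6.
|7.35 − 0.6| = 6.75.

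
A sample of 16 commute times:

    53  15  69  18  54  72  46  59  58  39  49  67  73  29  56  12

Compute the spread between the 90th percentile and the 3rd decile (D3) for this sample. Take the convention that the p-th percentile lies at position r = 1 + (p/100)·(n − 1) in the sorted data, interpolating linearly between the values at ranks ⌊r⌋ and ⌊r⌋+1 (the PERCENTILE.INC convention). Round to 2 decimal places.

Sorted: 12, 15, 18, 29, 39, 46, 49, 53, 54, 56, 58, 59, 67, 69, 72, 73.
n = 16.
P30: r = 5.5; ranks 5–6 are 39, 46; interpolating gives 42.5.
P90: r = 14.5; ranks 14–15 are 69, 72; interpolating gives 70.5.
Difference: 70.5 − 42.5 = 28.

28.00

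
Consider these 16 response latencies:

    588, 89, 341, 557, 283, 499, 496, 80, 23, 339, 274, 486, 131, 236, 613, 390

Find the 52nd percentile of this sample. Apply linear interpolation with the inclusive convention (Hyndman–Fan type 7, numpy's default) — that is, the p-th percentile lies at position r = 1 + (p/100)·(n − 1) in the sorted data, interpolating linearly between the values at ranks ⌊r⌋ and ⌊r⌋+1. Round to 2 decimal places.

Sorted: 23, 80, 89, 131, 236, 274, 283, 339, 341, 390, 486, 496, 499, 557, 588, 613.
n = 16.
r = 1 + (52/100)·(16 − 1) = 1 + 7.8 = 8.8.
Rank 8 is 339 and rank 9 is 341.
Interpolate: 339 + 0.8·(341 − 339) = 339 + 0.8·2 = 340.6.

340.60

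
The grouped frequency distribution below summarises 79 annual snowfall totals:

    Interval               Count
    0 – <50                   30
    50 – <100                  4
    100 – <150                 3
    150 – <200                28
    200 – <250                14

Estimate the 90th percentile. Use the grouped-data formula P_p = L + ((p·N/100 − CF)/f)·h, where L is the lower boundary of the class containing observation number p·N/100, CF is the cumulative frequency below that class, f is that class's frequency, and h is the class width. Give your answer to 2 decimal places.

N = 79; target position k = 90/100 · 79 = 71.1.
Cumulative frequencies: 30, 34, 37, 65, 79.
Observation 71.1 falls in the class 200 – <250.
L = 200, CF = 65, f = 14, h = 50.
P90 = 200 + ((71.1 − 65)/14)·50 = 200 + 21.7857 = 221.786.

221.79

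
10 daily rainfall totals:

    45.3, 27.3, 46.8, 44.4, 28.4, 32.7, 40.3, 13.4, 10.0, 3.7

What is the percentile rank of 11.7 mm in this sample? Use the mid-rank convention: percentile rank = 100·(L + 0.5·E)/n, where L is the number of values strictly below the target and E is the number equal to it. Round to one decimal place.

Sorted: 3.7, 10.0, 13.4, 27.3, 28.4, 32.7, 40.3, 44.4, 45.3, 46.8.
Count below 11.7: L = 2; count equal: E = 0; n = 10.
Percentile rank = 100·(2 + 0.5·0)/10 = 100·2/10 = 20.

20.0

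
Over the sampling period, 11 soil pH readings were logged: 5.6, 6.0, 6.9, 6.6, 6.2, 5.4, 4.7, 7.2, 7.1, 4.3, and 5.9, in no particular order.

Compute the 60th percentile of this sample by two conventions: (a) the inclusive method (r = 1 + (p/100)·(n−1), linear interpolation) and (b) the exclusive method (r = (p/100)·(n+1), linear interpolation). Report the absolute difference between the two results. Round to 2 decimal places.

Sorted: 4.3, 4.7, 5.4, 5.6, 5.9, 6.0, 6.2, 6.6, 6.9, 7.1, 7.2.
n = 11.
(a) r = 7 → value at rank 7 = 6.2.
(b) r = 7.2; between ranks 7 (6.2) and 8 (6.6): 6.28.
|6.2 − 6.28| = 0.08.

0.08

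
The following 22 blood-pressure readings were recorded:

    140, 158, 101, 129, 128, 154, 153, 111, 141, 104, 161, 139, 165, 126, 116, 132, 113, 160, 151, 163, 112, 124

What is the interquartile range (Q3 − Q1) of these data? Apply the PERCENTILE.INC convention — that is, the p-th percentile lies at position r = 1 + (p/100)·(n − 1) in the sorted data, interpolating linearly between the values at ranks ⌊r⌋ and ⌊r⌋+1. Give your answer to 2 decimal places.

35.75

Sorted: 101, 104, 111, 112, 113, 116, 124, 126, 128, 129, 132, 139, 140, 141, 151, 153, 154, 158, 160, 161, 163, 165.
n = 22.
P25: r = 6.25; ranks 6–7 are 116, 124; interpolating gives 118.
P75: r = 16.75; ranks 16–17 are 153, 154; interpolating gives 153.75.
Difference: 153.75 − 118 = 35.75.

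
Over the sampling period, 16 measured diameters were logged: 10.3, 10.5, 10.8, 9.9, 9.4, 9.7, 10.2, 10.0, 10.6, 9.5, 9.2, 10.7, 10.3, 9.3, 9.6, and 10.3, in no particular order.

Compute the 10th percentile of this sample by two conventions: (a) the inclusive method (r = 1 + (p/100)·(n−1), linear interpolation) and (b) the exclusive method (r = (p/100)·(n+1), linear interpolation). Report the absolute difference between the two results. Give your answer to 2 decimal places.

Sorted: 9.2, 9.3, 9.4, 9.5, 9.6, 9.7, 9.9, 10.0, 10.2, 10.3, 10.3, 10.3, 10.5, 10.6, 10.7, 10.8.
n = 16.
(a) r = 2.5; between ranks 2 (9.3) and 3 (9.4): 9.35.
(b) r = 1.7; between ranks 1 (9.2) and 2 (9.3): 9.27.
|9.35 − 9.27| = 0.08.

0.08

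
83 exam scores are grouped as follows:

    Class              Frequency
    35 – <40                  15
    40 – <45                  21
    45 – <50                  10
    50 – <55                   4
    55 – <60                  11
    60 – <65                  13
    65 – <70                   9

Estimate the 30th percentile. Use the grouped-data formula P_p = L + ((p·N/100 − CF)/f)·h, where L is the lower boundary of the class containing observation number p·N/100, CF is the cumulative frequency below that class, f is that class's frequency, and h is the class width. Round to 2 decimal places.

N = 83; target position k = 30/100 · 83 = 24.9.
Cumulative frequencies: 15, 36, 46, 50, 61, 74, 83.
Observation 24.9 falls in the class 40 – <45.
L = 40, CF = 15, f = 21, h = 5.
P30 = 40 + ((24.9 − 15)/21)·5 = 40 + 2.35714 = 42.3571.

42.36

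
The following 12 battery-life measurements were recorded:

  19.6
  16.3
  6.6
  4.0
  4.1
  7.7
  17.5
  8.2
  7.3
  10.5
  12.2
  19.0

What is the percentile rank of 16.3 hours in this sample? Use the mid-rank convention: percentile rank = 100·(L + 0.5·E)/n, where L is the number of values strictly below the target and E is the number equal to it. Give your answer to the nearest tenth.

70.8

Sorted: 4.0, 4.1, 6.6, 7.3, 7.7, 8.2, 10.5, 12.2, 16.3, 17.5, 19.0, 19.6.
Count below 16.3: L = 8; count equal: E = 1; n = 12.
Percentile rank = 100·(8 + 0.5·1)/12 = 100·8.5/12 = 70.83.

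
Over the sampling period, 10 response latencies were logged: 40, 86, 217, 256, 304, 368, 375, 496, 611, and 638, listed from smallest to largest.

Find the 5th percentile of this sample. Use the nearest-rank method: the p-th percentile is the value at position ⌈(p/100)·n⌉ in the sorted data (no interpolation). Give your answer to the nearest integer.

40

n = 10.
Position = ⌈5/100 · 10⌉ = ⌈0.5⌉ = 1.
The value at rank 1 is 40.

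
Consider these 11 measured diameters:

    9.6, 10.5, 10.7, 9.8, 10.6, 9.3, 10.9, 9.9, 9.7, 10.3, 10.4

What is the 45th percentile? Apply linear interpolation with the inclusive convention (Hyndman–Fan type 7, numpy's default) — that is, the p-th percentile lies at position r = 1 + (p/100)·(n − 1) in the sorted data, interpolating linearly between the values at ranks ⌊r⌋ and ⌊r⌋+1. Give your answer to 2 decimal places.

10.10

Sorted: 9.3, 9.6, 9.7, 9.8, 9.9, 10.3, 10.4, 10.5, 10.6, 10.7, 10.9.
n = 11.
r = 1 + (45/100)·(11 − 1) = 1 + 4.5 = 5.5.
Rank 5 is 9.9 and rank 6 is 10.3.
Interpolate: 9.9 + 0.5·(10.3 − 9.9) = 9.9 + 0.5·0.4 = 10.1.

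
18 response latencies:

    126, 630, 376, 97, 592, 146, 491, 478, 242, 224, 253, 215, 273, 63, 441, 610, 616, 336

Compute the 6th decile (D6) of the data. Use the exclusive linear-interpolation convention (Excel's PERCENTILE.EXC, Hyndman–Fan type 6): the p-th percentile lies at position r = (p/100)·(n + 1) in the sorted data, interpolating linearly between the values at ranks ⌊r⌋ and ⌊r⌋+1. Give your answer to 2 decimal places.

402.00

Sorted: 63, 97, 126, 146, 215, 224, 242, 253, 273, 336, 376, 441, 478, 491, 592, 610, 616, 630.
n = 18.
r = (60/100)·(18 + 1) = 11.4.
Rank 11 is 376 and rank 12 is 441.
Interpolate: 376 + 0.4·(441 − 376) = 376 + 0.4·65 = 402.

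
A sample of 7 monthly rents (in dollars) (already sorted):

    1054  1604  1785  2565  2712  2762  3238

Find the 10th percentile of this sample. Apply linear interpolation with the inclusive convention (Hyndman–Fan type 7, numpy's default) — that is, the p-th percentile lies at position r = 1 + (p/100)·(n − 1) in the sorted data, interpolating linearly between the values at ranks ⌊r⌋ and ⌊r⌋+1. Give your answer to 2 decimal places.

1384.00

n = 7.
r = 1 + (10/100)·(7 − 1) = 1 + 0.6 = 1.6.
Rank 1 is 1054 and rank 2 is 1604.
Interpolate: 1054 + 0.6·(1604 − 1054) = 1054 + 0.6·550 = 1384.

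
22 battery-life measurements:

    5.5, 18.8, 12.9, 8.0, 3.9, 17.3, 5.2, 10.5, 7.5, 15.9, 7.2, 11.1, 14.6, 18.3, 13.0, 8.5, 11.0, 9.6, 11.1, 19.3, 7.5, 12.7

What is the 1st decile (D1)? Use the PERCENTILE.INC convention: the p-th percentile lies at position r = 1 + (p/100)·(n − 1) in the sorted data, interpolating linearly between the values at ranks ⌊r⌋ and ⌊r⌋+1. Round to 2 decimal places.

Sorted: 3.9, 5.2, 5.5, 7.2, 7.5, 7.5, 8.0, 8.5, 9.6, 10.5, 11.0, 11.1, 11.1, 12.7, 12.9, 13.0, 14.6, 15.9, 17.3, 18.3, 18.8, 19.3.
n = 22.
r = 1 + (10/100)·(22 − 1) = 1 + 2.1 = 3.1.
Rank 3 is 5.5 and rank 4 is 7.2.
Interpolate: 5.5 + 0.1·(7.2 − 5.5) = 5.5 + 0.1·1.7 = 5.67.

5.67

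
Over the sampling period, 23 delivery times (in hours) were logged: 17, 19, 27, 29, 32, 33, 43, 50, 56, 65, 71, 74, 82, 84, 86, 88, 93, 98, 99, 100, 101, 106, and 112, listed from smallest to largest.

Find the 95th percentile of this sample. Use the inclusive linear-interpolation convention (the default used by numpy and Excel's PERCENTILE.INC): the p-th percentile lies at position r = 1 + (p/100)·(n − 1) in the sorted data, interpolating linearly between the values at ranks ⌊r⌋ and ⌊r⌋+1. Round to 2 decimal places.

105.50

n = 23.
r = 1 + (95/100)·(23 − 1) = 1 + 20.9 = 21.9.
Rank 21 is 101 and rank 22 is 106.
Interpolate: 101 + 0.9·(106 − 101) = 101 + 0.9·5 = 105.5.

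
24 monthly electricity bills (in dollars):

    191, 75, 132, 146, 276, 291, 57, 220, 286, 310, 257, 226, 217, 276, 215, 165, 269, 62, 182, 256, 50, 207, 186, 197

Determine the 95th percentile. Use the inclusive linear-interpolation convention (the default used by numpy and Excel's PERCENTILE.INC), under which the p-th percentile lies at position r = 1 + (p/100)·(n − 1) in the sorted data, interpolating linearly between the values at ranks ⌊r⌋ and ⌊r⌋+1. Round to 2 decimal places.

290.25

Sorted: 50, 57, 62, 75, 132, 146, 165, 182, 186, 191, 197, 207, 215, 217, 220, 226, 256, 257, 269, 276, 276, 286, 291, 310.
n = 24.
r = 1 + (95/100)·(24 − 1) = 1 + 21.85 = 22.85.
Rank 22 is 286 and rank 23 is 291.
Interpolate: 286 + 0.85·(291 − 286) = 286 + 0.85·5 = 290.25.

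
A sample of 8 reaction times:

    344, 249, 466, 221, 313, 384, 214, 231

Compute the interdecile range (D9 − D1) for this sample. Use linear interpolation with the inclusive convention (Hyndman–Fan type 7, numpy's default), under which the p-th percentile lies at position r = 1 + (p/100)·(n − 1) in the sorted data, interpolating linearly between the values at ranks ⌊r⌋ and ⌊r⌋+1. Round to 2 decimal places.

Sorted: 214, 221, 231, 249, 313, 344, 384, 466.
n = 8.
P10: r = 1.7; ranks 1–2 are 214, 221; interpolating gives 218.9.
P90: r = 7.3; ranks 7–8 are 384, 466; interpolating gives 408.6.
Difference: 408.6 − 218.9 = 189.7.

189.70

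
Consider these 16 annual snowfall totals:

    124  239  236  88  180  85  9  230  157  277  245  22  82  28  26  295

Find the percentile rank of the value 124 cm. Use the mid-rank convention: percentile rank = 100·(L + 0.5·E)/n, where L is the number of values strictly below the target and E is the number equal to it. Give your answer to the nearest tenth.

46.9

Sorted: 9, 22, 26, 28, 82, 85, 88, 124, 157, 180, 230, 236, 239, 245, 277, 295.
Count below 124: L = 7; count equal: E = 1; n = 16.
Percentile rank = 100·(7 + 0.5·1)/16 = 100·7.5/16 = 46.88.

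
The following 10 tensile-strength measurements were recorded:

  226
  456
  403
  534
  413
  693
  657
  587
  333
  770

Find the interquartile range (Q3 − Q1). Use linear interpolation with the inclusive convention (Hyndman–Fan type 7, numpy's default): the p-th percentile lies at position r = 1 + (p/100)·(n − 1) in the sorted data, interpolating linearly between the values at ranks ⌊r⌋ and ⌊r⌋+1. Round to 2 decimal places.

Sorted: 226, 333, 403, 413, 456, 534, 587, 657, 693, 770.
n = 10.
P25: r = 3.25; ranks 3–4 are 403, 413; interpolating gives 405.5.
P75: r = 7.75; ranks 7–8 are 587, 657; interpolating gives 639.5.
Difference: 639.5 − 405.5 = 234.

234.00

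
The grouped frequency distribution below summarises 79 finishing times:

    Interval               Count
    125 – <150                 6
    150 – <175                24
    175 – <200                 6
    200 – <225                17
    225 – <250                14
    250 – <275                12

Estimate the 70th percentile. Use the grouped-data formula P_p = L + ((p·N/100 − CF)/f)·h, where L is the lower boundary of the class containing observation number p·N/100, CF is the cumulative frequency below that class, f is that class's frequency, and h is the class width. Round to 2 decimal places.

N = 79; target position k = 70/100 · 79 = 55.3.
Cumulative frequencies: 6, 30, 36, 53, 67, 79.
Observation 55.3 falls in the class 225 – <250.
L = 225, CF = 53, f = 14, h = 25.
P70 = 225 + ((55.3 − 53)/14)·25 = 225 + 4.10714 = 229.107.

229.11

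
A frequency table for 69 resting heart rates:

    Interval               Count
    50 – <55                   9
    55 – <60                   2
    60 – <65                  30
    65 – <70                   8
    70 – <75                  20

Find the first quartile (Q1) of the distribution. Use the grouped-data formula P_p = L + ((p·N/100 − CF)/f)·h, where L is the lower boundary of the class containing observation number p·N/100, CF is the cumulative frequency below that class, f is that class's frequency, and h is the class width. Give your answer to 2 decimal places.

N = 69; target position k = 25/100 · 69 = 17.25.
Cumulative frequencies: 9, 11, 41, 49, 69.
Observation 17.25 falls in the class 60 – <65.
L = 60, CF = 11, f = 30, h = 5.
P25 = 60 + ((17.25 − 11)/30)·5 = 60 + 1.04167 = 61.0417.

61.04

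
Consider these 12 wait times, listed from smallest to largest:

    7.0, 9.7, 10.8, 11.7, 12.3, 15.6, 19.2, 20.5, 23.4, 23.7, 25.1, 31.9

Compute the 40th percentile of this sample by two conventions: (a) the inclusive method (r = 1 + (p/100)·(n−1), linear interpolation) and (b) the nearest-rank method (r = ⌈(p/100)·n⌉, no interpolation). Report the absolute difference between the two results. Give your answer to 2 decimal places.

n = 12.
(a) r = 5.4; between ranks 5 (12.3) and 6 (15.6): 13.62.
(b) the nearest-rank method: rank 5 → 12.3.
|13.62 − 12.3| = 1.32.

1.32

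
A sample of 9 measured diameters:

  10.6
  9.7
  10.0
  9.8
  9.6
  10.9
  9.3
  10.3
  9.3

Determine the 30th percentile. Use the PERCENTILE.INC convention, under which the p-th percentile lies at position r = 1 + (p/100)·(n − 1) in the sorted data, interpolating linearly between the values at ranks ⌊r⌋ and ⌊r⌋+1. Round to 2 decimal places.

Sorted: 9.3, 9.3, 9.6, 9.7, 9.8, 10.0, 10.3, 10.6, 10.9.
n = 9.
r = 1 + (30/100)·(9 − 1) = 1 + 2.4 = 3.4.
Rank 3 is 9.6 and rank 4 is 9.7.
Interpolate: 9.6 + 0.4·(9.7 − 9.6) = 9.6 + 0.4·0.1 = 9.64.

9.64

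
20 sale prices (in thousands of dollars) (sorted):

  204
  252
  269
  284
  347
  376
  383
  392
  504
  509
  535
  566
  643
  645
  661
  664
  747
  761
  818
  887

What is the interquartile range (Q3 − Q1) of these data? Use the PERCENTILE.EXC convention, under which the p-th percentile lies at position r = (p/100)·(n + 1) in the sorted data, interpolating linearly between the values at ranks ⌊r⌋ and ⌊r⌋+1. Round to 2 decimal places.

n = 20.
P25: r = 5.25; ranks 5–6 are 347, 376; interpolating gives 354.25.
P75: r = 15.75; ranks 15–16 are 661, 664; interpolating gives 663.25.
Difference: 663.25 − 354.25 = 309.

309.00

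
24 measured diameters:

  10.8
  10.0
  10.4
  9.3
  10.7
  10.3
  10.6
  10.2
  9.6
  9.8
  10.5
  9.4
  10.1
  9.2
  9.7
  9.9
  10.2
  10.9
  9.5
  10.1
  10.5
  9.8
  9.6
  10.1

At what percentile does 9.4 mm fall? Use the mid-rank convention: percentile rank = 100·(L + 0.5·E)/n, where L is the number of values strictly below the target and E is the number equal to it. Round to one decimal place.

Sorted: 9.2, 9.3, 9.4, 9.5, 9.6, 9.6, 9.7, 9.8, 9.8, 9.9, 10.0, 10.1, 10.1, 10.1, 10.2, 10.2, 10.3, 10.4, 10.5, 10.5, 10.6, 10.7, 10.8, 10.9.
Count below 9.4: L = 2; count equal: E = 1; n = 24.
Percentile rank = 100·(2 + 0.5·1)/24 = 100·2.5/24 = 10.42.

10.4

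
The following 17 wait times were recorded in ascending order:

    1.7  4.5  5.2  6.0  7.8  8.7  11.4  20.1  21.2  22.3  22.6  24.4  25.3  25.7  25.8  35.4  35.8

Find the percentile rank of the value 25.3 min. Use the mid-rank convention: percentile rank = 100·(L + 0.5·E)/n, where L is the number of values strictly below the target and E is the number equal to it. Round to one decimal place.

73.5

Count below 25.3: L = 12; count equal: E = 1; n = 17.
Percentile rank = 100·(12 + 0.5·1)/17 = 100·12.5/17 = 73.53.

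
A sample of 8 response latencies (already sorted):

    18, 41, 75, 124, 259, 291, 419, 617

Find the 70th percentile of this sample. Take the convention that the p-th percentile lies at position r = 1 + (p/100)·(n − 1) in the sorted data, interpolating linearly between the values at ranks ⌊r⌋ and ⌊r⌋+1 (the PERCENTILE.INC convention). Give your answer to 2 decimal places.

n = 8.
r = 1 + (70/100)·(8 − 1) = 1 + 4.9 = 5.9.
Rank 5 is 259 and rank 6 is 291.
Interpolate: 259 + 0.9·(291 − 259) = 259 + 0.9·32 = 287.8.

287.80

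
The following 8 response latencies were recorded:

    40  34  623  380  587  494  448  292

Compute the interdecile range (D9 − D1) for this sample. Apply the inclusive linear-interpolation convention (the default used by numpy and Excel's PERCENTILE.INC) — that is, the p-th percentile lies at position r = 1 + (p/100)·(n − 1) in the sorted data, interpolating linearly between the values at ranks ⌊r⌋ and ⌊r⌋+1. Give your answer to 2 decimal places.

559.60

Sorted: 34, 40, 292, 380, 448, 494, 587, 623.
n = 8.
P10: r = 1.7; ranks 1–2 are 34, 40; interpolating gives 38.2.
P90: r = 7.3; ranks 7–8 are 587, 623; interpolating gives 597.8.
Difference: 597.8 − 38.2 = 559.6.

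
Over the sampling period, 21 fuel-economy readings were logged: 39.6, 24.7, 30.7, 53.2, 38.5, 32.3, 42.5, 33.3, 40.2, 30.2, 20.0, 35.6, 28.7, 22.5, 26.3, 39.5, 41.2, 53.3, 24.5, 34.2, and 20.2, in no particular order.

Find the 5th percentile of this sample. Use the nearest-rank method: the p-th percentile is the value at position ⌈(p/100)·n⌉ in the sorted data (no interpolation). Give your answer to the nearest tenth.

20.2

Sorted: 20.0, 20.2, 22.5, 24.5, 24.7, 26.3, 28.7, 30.2, 30.7, 32.3, 33.3, 34.2, 35.6, 38.5, 39.5, 39.6, 40.2, 41.2, 42.5, 53.2, 53.3.
n = 21.
Position = ⌈5/100 · 21⌉ = ⌈1.05⌉ = 2.
The value at rank 2 is 20.2.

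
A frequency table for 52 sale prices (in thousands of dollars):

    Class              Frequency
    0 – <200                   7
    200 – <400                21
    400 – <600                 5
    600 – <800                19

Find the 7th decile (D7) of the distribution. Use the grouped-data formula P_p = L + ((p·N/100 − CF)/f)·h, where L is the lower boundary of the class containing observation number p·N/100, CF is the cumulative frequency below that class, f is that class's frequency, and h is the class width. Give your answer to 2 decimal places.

N = 52; target position k = 70/100 · 52 = 36.4.
Cumulative frequencies: 7, 28, 33, 52.
Observation 36.4 falls in the class 600 – <800.
L = 600, CF = 33, f = 19, h = 200.
P70 = 600 + ((36.4 − 33)/19)·200 = 600 + 35.7895 = 635.789.

635.79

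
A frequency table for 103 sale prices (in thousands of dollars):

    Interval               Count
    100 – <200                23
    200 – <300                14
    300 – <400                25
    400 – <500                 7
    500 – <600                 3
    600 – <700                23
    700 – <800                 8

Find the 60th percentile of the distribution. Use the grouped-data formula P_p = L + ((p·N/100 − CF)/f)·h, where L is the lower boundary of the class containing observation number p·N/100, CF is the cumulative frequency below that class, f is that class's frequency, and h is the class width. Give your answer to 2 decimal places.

N = 103; target position k = 60/100 · 103 = 61.8.
Cumulative frequencies: 23, 37, 62, 69, 72, 95, 103.
Observation 61.8 falls in the class 300 – <400.
L = 300, CF = 37, f = 25, h = 100.
P60 = 300 + ((61.8 − 37)/25)·100 = 300 + 99.2 = 399.2.

399.20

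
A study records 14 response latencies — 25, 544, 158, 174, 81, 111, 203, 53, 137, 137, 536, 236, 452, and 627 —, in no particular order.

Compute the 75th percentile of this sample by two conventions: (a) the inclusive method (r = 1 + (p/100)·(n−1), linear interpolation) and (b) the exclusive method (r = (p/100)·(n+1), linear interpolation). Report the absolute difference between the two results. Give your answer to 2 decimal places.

75.00

Sorted: 25, 53, 81, 111, 137, 137, 158, 174, 203, 236, 452, 536, 544, 627.
n = 14.
(a) r = 10.75; between ranks 10 (236) and 11 (452): 398.
(b) r = 11.25; between ranks 11 (452) and 12 (536): 473.
|398 − 473| = 75.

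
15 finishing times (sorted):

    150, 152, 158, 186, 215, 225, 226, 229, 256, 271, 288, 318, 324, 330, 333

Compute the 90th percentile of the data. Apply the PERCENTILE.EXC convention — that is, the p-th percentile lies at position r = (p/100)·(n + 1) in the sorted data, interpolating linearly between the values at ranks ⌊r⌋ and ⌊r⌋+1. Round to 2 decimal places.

n = 15.
r = (90/100)·(15 + 1) = 14.4.
Rank 14 is 330 and rank 15 is 333.
Interpolate: 330 + 0.4·(333 − 330) = 330 + 0.4·3 = 331.2.

331.20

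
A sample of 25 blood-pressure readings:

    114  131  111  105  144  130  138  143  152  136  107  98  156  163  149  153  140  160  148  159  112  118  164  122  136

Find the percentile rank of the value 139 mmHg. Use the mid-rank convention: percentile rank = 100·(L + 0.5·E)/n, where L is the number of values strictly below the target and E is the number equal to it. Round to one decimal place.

Sorted: 98, 105, 107, 111, 112, 114, 118, 122, 130, 131, 136, 136, 138, 140, 143, 144, 148, 149, 152, 153, 156, 159, 160, 163, 164.
Count below 139: L = 13; count equal: E = 0; n = 25.
Percentile rank = 100·(13 + 0.5·0)/25 = 100·13/25 = 52.

52.0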